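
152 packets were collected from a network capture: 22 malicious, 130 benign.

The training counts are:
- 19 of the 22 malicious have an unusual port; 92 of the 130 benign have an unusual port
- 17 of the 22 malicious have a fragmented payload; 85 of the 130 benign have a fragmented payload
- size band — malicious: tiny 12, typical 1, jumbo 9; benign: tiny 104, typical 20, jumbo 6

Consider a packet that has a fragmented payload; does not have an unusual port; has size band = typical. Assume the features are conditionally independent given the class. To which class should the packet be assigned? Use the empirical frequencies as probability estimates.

malicious: (22/152) × (3/22) × (17/22) × (1/22) ≈ 0.000693236
benign: (130/152) × (38/130) × (85/130) × (20/130) ≈ 0.0251479
Highest score → benign.

benign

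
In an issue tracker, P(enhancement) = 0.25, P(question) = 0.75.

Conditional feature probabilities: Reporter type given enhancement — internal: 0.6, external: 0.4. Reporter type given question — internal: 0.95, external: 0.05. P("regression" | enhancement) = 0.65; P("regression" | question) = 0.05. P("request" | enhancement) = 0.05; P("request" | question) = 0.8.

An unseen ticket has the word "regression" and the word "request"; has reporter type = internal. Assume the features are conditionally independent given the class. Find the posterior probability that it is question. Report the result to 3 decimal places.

enhancement: 0.25 × 0.6 × 0.65 × 0.05 = 0.004875
question: 0.75 × 0.95 × 0.05 × 0.8 = 0.0285
P(question | x) = 0.0285 / 0.033375 ≈ 0.854

0.854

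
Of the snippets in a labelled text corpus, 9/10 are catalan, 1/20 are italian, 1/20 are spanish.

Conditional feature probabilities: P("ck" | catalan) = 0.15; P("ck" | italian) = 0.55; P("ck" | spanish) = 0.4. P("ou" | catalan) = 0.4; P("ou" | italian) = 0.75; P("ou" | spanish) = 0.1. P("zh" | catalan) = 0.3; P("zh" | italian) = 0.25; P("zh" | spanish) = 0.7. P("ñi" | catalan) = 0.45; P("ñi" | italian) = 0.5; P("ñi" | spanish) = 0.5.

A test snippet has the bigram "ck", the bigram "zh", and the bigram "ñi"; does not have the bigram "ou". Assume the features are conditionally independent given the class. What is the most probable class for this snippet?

catalan: 0.9 × 0.15 × (1−0.4) × 0.3 × 0.45 = 0.010935
italian: 0.05 × 0.55 × (1−0.75) × 0.25 × 0.5 = 0.000859375
spanish: 0.05 × 0.4 × (1−0.1) × 0.7 × 0.5 = 0.0063
Highest score → catalan.

catalan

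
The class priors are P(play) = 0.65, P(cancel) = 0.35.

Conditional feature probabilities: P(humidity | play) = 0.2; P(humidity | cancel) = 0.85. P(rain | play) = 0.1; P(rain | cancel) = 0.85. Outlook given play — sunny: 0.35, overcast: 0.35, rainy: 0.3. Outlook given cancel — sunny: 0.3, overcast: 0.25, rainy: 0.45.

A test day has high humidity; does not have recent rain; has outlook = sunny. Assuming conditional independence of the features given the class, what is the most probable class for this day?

play

play: 0.65 × 0.2 × (1−0.1) × 0.35 = 0.04095
cancel: 0.35 × 0.85 × (1−0.85) × 0.3 = 0.0133875
Highest score → play.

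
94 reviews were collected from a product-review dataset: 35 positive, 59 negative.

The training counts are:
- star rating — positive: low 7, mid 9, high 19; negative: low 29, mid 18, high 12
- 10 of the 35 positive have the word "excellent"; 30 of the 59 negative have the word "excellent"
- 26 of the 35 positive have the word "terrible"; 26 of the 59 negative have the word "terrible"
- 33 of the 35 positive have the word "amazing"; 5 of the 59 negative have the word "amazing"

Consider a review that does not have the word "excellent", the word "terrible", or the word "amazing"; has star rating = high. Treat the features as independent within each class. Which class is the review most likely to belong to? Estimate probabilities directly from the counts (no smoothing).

negative

positive: (35/94) × (19/35) × (25/35) × (9/35) × (2/35) ≈ 0.00212146
negative: (59/94) × (12/59) × (29/59) × (33/59) × (54/59) ≈ 0.032122
Highest score → negative.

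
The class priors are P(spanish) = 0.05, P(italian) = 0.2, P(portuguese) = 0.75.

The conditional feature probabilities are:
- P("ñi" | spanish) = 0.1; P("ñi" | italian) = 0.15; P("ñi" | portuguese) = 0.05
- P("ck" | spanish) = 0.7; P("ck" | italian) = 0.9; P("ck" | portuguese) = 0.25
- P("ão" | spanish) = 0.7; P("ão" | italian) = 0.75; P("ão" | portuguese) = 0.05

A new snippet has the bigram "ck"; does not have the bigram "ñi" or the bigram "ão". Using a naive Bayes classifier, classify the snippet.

spanish: 0.05 × (1−0.1) × 0.7 × (1−0.7) = 0.00945
italian: 0.2 × (1−0.15) × 0.9 × (1−0.75) = 0.03825
portuguese: 0.75 × (1−0.05) × 0.25 × (1−0.05) = 0.16921875
Highest score → portuguese.

portuguese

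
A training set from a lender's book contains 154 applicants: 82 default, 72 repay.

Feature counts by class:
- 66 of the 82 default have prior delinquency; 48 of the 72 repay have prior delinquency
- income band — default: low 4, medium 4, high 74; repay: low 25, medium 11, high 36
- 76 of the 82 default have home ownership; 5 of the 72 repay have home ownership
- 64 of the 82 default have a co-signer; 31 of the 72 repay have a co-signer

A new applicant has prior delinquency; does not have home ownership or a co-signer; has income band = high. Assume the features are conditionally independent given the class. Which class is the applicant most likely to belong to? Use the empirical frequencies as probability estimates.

repay

default: (82/154) × (66/82) × (74/82) × (6/82) × (18/82) ≈ 0.00621208
repay: (72/154) × (48/72) × (36/72) × (67/72) × (41/72) ≈ 0.0825818
Highest score → repay.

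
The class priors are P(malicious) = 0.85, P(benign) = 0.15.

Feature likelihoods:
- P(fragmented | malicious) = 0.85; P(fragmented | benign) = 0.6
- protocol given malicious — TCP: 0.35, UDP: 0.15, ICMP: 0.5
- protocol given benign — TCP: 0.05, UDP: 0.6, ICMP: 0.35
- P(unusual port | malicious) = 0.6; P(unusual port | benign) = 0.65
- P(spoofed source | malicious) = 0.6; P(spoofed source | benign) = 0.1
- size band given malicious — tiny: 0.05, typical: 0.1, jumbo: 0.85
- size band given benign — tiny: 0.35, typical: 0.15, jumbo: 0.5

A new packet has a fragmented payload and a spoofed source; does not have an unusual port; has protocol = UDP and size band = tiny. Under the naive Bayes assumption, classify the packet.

malicious

malicious: 0.85 × 0.85 × 0.15 × (1−0.6) × 0.6 × 0.05 = 0.0013005
benign: 0.15 × 0.6 × 0.6 × (1−0.65) × 0.1 × 0.35 = 0.0006615
Highest score → malicious.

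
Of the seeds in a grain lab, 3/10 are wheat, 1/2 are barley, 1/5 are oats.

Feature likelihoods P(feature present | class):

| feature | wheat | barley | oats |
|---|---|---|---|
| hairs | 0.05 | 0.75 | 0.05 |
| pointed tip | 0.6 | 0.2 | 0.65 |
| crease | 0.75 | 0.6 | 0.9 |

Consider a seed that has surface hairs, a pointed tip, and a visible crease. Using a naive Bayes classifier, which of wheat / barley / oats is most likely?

barley

wheat: 0.3 × 0.05 × 0.6 × 0.75 = 0.00675
barley: 0.5 × 0.75 × 0.2 × 0.6 = 0.045
oats: 0.2 × 0.05 × 0.65 × 0.9 = 0.00585
Highest score → barley.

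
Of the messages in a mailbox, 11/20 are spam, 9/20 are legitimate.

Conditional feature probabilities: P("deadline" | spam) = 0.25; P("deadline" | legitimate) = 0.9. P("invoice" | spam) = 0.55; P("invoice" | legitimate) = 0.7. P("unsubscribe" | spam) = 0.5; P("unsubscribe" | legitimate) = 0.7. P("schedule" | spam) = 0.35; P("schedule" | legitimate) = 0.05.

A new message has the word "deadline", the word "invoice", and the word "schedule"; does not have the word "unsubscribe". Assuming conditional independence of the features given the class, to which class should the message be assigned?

spam: 0.55 × 0.25 × 0.55 × (1−0.5) × 0.35 = 0.013234375
legitimate: 0.45 × 0.9 × 0.7 × (1−0.7) × 0.05 = 0.0042525
Highest score → spam.

spam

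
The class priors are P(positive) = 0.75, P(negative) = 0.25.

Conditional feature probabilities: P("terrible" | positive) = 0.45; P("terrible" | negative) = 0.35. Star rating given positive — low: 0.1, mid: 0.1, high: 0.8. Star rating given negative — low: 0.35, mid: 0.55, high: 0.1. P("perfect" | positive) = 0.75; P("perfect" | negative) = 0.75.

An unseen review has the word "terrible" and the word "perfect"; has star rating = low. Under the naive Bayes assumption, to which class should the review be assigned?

positive: 0.75 × 0.45 × 0.1 × 0.75 = 0.0253125
negative: 0.25 × 0.35 × 0.35 × 0.75 = 0.02296875
Highest score → positive.

positive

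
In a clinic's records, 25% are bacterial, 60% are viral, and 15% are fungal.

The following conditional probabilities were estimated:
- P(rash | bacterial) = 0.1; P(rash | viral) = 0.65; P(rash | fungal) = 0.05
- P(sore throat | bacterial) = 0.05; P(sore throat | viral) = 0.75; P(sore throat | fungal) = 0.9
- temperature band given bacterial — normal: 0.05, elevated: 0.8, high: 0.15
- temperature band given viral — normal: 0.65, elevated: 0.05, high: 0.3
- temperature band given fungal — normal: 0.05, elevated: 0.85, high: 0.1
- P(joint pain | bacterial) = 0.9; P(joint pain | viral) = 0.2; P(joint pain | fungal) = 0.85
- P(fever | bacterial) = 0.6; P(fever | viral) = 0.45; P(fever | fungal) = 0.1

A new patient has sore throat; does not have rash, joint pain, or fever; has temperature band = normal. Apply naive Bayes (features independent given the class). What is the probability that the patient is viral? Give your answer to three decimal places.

bacterial: 0.25 × (1−0.1) × 0.05 × 0.05 × (1−0.9) × (1−0.6) = 0.0000225
viral: 0.6 × (1−0.65) × 0.75 × 0.65 × (1−0.2) × (1−0.45) = 0.045045
fungal: 0.15 × (1−0.05) × 0.9 × 0.05 × (1−0.85) × (1−0.1) = 0.0008656875
P(viral | x) = 0.045045 / 0.0459331875 ≈ 0.981

0.981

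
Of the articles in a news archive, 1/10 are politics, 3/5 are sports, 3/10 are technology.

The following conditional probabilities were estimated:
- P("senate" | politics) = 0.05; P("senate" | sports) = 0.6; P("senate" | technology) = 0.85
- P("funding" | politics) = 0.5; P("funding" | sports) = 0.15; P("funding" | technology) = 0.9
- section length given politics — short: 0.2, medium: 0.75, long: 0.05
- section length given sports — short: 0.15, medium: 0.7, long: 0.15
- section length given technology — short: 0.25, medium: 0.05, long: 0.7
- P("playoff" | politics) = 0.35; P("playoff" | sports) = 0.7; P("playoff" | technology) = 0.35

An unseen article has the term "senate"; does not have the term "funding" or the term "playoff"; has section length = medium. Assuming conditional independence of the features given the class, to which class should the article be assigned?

politics: 0.1 × 0.05 × (1−0.5) × 0.75 × (1−0.35) = 0.00121875
sports: 0.6 × 0.6 × (1−0.15) × 0.7 × (1−0.7) = 0.06426
technology: 0.3 × 0.85 × (1−0.9) × 0.05 × (1−0.35) = 0.00082875
Highest score → sports.

sports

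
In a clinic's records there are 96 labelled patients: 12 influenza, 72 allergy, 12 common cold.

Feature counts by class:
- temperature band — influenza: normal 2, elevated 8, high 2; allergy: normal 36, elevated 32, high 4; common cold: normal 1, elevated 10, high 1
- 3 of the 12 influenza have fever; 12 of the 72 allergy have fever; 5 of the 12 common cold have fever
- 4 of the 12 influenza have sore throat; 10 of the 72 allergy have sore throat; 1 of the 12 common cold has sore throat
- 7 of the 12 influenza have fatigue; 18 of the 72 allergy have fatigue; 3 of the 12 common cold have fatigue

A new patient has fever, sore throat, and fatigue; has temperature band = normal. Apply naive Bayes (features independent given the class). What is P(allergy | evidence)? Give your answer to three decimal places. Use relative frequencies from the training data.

influenza: (12/96) × (2/12) × (3/12) × (4/12) × (7/12) ≈ 0.00101273
allergy: (72/96) × (36/72) × (12/72) × (10/72) × (18/72) ≈ 0.00217014
common cold: (12/96) × (1/12) × (5/12) × (1/12) × (3/12) ≈ 0.0000904225
P(allergy | x) = 0.00217014 / 0.0032732925 ≈ 0.663

0.663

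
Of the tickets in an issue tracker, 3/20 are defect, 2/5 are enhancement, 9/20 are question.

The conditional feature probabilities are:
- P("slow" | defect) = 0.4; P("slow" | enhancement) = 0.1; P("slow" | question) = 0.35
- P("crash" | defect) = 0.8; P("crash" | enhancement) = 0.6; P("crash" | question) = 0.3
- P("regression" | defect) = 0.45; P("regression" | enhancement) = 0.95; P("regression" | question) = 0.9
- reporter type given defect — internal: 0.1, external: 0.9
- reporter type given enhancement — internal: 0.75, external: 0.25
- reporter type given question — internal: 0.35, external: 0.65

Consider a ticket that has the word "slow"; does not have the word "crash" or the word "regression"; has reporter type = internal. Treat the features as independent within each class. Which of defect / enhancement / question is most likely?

defect: 0.15 × 0.4 × (1−0.8) × (1−0.45) × 0.1 = 0.00066
enhancement: 0.4 × 0.1 × (1−0.6) × (1−0.95) × 0.75 = 0.0006
question: 0.45 × 0.35 × (1−0.3) × (1−0.9) × 0.35 = 0.00385875
Highest score → question.

question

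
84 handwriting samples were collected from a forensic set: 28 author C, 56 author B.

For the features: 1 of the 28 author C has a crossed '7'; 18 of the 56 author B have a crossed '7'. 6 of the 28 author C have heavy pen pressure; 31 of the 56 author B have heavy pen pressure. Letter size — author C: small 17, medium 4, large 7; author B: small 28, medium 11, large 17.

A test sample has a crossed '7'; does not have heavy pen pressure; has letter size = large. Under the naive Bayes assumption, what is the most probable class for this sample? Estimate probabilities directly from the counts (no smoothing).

author B

author C: (28/84) × (1/28) × (22/28) × (7/28) ≈ 0.00233844
author B: (56/84) × (18/56) × (25/56) × (17/56) ≈ 0.0290406
Highest score → author B.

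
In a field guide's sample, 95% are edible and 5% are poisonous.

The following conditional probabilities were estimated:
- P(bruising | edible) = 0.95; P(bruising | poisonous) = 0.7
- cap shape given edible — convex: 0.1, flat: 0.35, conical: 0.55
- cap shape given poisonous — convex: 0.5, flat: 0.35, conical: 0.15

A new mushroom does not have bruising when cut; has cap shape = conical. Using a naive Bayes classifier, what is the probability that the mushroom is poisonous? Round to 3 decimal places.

edible: 0.95 × (1−0.95) × 0.55 = 0.026125
poisonous: 0.05 × (1−0.7) × 0.15 = 0.00225
P(poisonous | x) = 0.00225 / 0.028375 ≈ 0.079

0.079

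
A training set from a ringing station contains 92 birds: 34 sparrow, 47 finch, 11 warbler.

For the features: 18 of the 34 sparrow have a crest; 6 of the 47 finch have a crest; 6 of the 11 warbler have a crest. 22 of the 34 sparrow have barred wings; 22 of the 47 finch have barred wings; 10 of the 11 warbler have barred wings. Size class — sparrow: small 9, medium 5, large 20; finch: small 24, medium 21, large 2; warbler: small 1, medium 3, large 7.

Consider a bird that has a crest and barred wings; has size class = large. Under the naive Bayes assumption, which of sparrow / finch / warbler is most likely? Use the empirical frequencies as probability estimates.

sparrow: (34/92) × (18/34) × (22/34) × (20/34) ≈ 0.0744697
finch: (47/92) × (6/47) × (22/47) × (2/47) ≈ 0.00129903
warbler: (11/92) × (6/11) × (10/11) × (7/11) ≈ 0.0377291
Highest score → sparrow.

sparrow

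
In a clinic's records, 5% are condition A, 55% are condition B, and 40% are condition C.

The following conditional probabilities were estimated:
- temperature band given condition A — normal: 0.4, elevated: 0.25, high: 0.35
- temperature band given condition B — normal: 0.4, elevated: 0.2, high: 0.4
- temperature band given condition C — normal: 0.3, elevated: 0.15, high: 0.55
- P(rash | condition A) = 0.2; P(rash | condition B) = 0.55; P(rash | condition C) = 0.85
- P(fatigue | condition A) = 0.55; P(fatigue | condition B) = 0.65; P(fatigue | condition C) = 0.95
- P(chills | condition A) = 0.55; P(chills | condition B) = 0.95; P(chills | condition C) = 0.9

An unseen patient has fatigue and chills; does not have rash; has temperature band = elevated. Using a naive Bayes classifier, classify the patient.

condition A: 0.05 × 0.25 × (1−0.2) × 0.55 × 0.55 = 0.003025
condition B: 0.55 × 0.2 × (1−0.55) × 0.65 × 0.95 = 0.03056625
condition C: 0.4 × 0.15 × (1−0.85) × 0.95 × 0.9 = 0.007695
Highest score → condition B.

condition B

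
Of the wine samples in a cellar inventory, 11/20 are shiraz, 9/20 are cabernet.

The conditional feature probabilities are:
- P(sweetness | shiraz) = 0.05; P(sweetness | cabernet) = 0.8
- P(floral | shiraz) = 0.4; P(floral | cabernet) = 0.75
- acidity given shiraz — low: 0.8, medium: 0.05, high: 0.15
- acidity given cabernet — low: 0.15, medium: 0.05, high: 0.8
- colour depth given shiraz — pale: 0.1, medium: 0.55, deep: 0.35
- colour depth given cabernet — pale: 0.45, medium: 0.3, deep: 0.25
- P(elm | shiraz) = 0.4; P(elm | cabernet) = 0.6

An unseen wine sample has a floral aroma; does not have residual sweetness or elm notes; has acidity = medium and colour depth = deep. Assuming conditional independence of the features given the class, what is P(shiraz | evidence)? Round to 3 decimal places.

0.867

shiraz: 0.55 × (1−0.05) × 0.4 × 0.05 × 0.35 × (1−0.4) = 0.0021945
cabernet: 0.45 × (1−0.8) × 0.75 × 0.05 × 0.25 × (1−0.6) = 0.0003375
P(shiraz | x) = 0.0021945 / 0.002532 ≈ 0.867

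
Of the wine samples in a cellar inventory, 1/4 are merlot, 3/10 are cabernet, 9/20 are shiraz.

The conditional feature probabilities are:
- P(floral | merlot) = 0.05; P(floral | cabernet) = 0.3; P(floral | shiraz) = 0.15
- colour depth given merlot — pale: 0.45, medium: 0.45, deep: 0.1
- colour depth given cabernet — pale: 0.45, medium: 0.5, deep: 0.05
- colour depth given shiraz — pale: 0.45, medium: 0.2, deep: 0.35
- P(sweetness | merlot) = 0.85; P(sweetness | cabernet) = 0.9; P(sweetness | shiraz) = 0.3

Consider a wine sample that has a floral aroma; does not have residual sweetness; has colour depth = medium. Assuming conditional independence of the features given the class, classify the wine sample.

merlot: 0.25 × 0.05 × 0.45 × (1−0.85) = 0.00084375
cabernet: 0.3 × 0.3 × 0.5 × (1−0.9) = 0.0045
shiraz: 0.45 × 0.15 × 0.2 × (1−0.3) = 0.00945
Highest score → shiraz.

shiraz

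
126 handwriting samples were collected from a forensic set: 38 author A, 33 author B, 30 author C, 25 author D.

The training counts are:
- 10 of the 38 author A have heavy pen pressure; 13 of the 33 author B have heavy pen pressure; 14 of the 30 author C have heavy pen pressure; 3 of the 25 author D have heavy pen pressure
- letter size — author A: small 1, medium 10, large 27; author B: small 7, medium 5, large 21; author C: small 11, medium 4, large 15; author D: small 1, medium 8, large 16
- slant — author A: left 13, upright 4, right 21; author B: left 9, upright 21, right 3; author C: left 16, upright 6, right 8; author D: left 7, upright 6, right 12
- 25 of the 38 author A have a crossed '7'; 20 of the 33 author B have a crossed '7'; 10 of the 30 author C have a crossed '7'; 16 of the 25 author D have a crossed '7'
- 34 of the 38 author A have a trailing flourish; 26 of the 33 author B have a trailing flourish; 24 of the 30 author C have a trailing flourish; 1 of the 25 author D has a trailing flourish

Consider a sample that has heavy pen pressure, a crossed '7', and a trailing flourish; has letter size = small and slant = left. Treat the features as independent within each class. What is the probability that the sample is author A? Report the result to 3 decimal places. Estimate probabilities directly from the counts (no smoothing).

0.046

author A: (38/126) × (10/38) × (1/38) × (13/38) × (25/38) × (34/38) ≈ 0.000420588
author B: (33/126) × (13/33) × (7/33) × (9/33) × (20/33) × (26/33) ≈ 0.00285011
author C: (30/126) × (14/30) × (11/30) × (16/30) × (10/30) × (24/30) ≈ 0.00579424
author D: (25/126) × (3/25) × (1/25) × (7/25) × (16/25) × (1/25) ≈ 0.00000682667
P(author A | x) = 0.000420588 / 0.00907176467 ≈ 0.046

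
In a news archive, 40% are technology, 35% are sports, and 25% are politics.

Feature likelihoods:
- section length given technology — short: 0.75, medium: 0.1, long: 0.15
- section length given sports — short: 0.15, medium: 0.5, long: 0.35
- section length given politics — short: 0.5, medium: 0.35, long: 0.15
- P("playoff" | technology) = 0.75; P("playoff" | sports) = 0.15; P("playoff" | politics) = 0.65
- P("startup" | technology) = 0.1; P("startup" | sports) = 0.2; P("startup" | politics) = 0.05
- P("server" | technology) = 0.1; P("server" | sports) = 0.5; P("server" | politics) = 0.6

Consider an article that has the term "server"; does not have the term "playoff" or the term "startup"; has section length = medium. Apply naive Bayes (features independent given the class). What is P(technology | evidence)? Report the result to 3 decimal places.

0.012

technology: 0.4 × 0.1 × (1−0.75) × (1−0.1) × 0.1 = 0.0009
sports: 0.35 × 0.5 × (1−0.15) × (1−0.2) × 0.5 = 0.0595
politics: 0.25 × 0.35 × (1−0.65) × (1−0.05) × 0.6 = 0.01745625
P(technology | x) = 0.0009 / 0.07785625 ≈ 0.012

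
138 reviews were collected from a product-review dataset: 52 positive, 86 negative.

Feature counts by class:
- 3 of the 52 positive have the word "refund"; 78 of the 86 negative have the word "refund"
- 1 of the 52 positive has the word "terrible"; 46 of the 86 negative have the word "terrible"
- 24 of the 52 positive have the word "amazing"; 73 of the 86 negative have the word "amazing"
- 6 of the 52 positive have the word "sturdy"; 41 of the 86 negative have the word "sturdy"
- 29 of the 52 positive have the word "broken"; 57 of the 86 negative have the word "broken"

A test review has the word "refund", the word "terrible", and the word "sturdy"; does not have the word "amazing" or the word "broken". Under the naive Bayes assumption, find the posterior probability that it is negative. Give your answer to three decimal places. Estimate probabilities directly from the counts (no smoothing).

positive: (52/138) × (3/52) × (1/52) × (28/52) × (6/52) × (23/52) ≈ 0.0000114886
negative: (86/138) × (78/86) × (46/86) × (13/86) × (41/86) × (29/86) ≈ 0.00734691
P(negative | x) = 0.00734691 / 0.0073583986 ≈ 0.998

0.998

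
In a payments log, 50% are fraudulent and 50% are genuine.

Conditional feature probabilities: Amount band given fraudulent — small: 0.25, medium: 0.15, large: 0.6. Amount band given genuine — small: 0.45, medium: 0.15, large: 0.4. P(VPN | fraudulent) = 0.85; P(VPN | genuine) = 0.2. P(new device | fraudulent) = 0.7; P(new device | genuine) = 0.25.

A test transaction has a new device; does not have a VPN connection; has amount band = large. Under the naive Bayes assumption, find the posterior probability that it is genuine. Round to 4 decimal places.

0.5594

fraudulent: 0.5 × 0.6 × (1−0.85) × 0.7 = 0.0315
genuine: 0.5 × 0.4 × (1−0.2) × 0.25 = 0.04
P(genuine | x) = 0.04 / 0.0715 ≈ 0.5594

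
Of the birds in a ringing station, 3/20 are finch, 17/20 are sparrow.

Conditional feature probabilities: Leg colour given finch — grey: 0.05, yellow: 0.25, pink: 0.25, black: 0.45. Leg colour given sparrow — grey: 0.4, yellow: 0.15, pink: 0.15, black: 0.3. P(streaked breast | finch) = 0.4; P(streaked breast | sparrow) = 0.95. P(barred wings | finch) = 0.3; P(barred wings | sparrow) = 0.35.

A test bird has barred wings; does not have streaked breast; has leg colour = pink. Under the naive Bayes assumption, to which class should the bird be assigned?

finch: 0.15 × 0.25 × (1−0.4) × 0.3 = 0.00675
sparrow: 0.85 × 0.15 × (1−0.95) × 0.35 = 0.00223125
Highest score → finch.

finch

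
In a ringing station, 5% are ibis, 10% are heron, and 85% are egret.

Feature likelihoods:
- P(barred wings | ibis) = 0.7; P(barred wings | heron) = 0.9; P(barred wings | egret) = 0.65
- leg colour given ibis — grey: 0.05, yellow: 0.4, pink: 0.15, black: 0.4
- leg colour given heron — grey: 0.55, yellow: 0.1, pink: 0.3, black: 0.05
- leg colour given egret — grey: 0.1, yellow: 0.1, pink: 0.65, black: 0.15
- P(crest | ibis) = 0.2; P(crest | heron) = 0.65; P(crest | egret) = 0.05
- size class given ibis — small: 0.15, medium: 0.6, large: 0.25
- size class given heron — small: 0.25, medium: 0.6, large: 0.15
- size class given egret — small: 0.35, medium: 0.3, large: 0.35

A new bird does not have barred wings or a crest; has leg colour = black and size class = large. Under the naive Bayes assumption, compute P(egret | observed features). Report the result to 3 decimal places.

0.924

ibis: 0.05 × (1−0.7) × 0.4 × (1−0.2) × 0.25 = 0.0012
heron: 0.1 × (1−0.9) × 0.05 × (1−0.65) × 0.15 = 0.00002625
egret: 0.85 × (1−0.65) × 0.15 × (1−0.05) × 0.35 = 0.0148378125
P(egret | x) = 0.0148378125 / 0.0160640625 ≈ 0.924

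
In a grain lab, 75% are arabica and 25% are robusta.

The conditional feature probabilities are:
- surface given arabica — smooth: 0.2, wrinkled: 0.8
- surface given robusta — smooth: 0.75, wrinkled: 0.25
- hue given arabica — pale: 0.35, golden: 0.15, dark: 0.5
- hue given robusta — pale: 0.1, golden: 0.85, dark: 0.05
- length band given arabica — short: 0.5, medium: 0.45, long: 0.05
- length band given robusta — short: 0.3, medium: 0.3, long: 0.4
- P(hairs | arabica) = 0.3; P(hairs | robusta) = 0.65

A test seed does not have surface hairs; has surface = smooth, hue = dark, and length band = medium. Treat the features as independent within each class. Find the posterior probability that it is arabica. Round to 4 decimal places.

arabica: 0.75 × 0.2 × 0.5 × 0.45 × (1−0.3) = 0.023625
robusta: 0.25 × 0.75 × 0.05 × 0.3 × (1−0.65) = 0.000984375
P(arabica | x) = 0.023625 / 0.024609375 ≈ 0.9600

0.9600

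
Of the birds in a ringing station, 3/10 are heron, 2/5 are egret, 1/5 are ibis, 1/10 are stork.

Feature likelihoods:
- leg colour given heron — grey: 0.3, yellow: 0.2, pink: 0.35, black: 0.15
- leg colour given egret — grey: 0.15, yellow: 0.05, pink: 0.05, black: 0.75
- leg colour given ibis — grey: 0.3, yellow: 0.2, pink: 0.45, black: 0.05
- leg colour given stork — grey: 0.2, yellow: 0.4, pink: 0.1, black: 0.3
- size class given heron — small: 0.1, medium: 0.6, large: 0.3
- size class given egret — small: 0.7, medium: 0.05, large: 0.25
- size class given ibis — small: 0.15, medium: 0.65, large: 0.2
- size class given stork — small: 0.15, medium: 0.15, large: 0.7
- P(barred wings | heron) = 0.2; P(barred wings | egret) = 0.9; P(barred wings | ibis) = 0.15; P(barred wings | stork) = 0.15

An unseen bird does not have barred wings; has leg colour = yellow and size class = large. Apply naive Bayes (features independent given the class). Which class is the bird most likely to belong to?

stork

heron: 0.3 × 0.2 × 0.3 × (1−0.2) = 0.0144
egret: 0.4 × 0.05 × 0.25 × (1−0.9) = 0.0005
ibis: 0.2 × 0.2 × 0.2 × (1−0.15) = 0.0068
stork: 0.1 × 0.4 × 0.7 × (1−0.15) = 0.0238
Highest score → stork.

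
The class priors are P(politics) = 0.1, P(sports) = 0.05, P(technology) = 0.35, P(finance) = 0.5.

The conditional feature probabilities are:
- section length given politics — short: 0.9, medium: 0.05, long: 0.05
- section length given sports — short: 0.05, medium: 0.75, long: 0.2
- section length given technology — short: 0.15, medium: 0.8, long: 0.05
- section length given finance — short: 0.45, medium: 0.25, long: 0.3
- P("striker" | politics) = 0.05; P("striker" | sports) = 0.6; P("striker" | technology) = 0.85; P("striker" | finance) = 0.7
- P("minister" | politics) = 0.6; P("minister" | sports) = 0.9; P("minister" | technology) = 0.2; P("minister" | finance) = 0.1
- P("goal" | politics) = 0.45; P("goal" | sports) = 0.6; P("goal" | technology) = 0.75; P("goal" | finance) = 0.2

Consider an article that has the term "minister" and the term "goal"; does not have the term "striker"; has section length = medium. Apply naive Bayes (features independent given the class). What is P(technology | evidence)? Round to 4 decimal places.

0.3834

politics: 0.1 × 0.05 × (1−0.05) × 0.6 × 0.45 = 0.0012825
sports: 0.05 × 0.75 × (1−0.6) × 0.9 × 0.6 = 0.0081
technology: 0.35 × 0.8 × (1−0.85) × 0.2 × 0.75 = 0.0063
finance: 0.5 × 0.25 × (1−0.7) × 0.1 × 0.2 = 0.00075
P(technology | x) = 0.0063 / 0.0164325 ≈ 0.3834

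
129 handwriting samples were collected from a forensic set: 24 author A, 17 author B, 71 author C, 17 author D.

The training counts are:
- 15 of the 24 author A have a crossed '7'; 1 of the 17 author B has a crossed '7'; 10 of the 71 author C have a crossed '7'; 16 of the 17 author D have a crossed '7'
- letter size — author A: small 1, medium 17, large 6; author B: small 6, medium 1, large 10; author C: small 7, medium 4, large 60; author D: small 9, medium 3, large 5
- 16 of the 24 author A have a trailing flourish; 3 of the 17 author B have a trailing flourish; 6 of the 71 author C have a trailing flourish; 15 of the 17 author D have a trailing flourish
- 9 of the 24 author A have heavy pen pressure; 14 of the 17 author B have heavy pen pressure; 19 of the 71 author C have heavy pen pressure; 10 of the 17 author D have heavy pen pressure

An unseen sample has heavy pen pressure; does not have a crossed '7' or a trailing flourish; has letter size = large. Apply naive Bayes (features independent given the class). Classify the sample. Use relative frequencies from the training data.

author A: (24/129) × (9/24) × (6/24) × (8/24) × (9/24) ≈ 0.00218023
author B: (17/129) × (16/17) × (10/17) × (14/17) × (14/17) ≈ 0.0494811
author C: (71/129) × (61/71) × (60/71) × (65/71) × (19/71) ≈ 0.0979001
author D: (17/129) × (1/17) × (5/17) × (2/17) × (10/17) ≈ 0.000157784
Highest score → author C.

author C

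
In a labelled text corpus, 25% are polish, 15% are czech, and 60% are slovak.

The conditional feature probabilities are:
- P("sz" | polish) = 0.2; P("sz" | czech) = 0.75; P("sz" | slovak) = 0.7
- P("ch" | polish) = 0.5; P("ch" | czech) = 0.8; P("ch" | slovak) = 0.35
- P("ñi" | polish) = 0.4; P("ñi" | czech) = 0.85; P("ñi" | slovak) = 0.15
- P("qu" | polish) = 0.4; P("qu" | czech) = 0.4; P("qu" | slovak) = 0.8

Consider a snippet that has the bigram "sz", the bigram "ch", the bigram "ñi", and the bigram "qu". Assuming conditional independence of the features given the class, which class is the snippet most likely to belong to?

czech

polish: 0.25 × 0.2 × 0.5 × 0.4 × 0.4 = 0.004
czech: 0.15 × 0.75 × 0.8 × 0.85 × 0.4 = 0.0306
slovak: 0.6 × 0.7 × 0.35 × 0.15 × 0.8 = 0.01764
Highest score → czech.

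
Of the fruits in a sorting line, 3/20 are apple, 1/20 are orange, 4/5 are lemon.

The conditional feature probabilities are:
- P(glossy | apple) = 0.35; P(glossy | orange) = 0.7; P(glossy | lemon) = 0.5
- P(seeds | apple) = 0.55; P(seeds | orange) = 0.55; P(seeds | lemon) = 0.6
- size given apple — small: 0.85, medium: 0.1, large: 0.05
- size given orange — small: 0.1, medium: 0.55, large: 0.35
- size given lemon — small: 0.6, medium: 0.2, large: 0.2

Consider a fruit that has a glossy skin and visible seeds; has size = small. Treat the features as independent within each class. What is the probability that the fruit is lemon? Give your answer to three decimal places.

apple: 0.15 × 0.35 × 0.55 × 0.85 = 0.02454375
orange: 0.05 × 0.7 × 0.55 × 0.1 = 0.001925
lemon: 0.8 × 0.5 × 0.6 × 0.6 = 0.144
P(lemon | x) = 0.144 / 0.17046875 ≈ 0.845

0.845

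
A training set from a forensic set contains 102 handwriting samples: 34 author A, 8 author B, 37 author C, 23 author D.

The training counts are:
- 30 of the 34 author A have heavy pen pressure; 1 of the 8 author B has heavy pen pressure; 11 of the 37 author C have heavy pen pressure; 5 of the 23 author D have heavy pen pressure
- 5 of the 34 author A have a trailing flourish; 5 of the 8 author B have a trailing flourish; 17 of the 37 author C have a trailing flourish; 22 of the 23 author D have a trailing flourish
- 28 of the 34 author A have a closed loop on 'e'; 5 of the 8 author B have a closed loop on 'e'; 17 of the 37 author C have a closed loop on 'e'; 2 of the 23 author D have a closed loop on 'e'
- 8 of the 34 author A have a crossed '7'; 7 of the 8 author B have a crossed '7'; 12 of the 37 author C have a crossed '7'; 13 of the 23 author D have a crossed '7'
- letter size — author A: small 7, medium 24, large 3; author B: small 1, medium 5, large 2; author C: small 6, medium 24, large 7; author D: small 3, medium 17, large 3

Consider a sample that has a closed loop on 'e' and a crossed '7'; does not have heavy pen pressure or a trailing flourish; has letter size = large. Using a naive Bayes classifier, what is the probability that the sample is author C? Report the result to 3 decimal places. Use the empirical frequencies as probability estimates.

0.484

author A: (34/102) × (4/34) × (29/34) × (28/34) × (8/34) × (3/34) ≈ 0.000571889
author B: (8/102) × (7/8) × (3/8) × (5/8) × (7/8) × (2/8) ≈ 0.0035185
author C: (37/102) × (26/37) × (20/37) × (17/37) × (12/37) × (7/37) ≈ 0.0038844
author D: (23/102) × (18/23) × (1/23) × (2/23) × (13/23) × (3/23) ≈ 0.0000491876
P(author C | x) = 0.0038844 / 0.0080239766 ≈ 0.484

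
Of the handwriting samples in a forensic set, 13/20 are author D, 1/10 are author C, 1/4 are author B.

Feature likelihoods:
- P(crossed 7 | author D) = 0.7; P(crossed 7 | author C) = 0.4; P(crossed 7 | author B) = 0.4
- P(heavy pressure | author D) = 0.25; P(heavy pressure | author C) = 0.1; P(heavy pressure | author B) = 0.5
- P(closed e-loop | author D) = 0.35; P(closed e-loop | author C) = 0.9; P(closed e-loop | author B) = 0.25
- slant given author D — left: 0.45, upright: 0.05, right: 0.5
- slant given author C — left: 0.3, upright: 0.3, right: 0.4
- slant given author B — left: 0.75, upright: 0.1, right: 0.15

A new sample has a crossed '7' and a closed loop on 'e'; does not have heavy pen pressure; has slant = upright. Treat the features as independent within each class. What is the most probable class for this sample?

author D: 0.65 × 0.7 × (1−0.25) × 0.35 × 0.05 = 0.005971875
author C: 0.1 × 0.4 × (1−0.1) × 0.9 × 0.3 = 0.00972
author B: 0.25 × 0.4 × (1−0.5) × 0.25 × 0.1 = 0.00125
Highest score → author C.

author C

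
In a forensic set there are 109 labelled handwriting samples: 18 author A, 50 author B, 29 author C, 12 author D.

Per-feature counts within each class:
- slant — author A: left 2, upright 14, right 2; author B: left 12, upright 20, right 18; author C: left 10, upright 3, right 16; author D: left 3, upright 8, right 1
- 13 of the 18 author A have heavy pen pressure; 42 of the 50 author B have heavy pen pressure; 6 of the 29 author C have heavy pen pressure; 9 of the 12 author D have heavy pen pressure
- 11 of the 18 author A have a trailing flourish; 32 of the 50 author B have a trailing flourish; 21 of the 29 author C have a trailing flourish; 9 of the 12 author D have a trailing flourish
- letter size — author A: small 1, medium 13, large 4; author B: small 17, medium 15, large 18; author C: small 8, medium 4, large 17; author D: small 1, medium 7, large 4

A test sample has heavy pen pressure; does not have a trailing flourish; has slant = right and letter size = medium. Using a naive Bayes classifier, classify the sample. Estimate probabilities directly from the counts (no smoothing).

author A: (18/109) × (2/18) × (13/18) × (7/18) × (13/18) ≈ 0.00372195
author B: (50/109) × (18/50) × (42/50) × (18/50) × (15/50) ≈ 0.0149813
author C: (29/109) × (16/29) × (6/29) × (8/29) × (4/29) ≈ 0.00115558
author D: (12/109) × (1/12) × (9/12) × (3/12) × (7/12) ≈ 0.00100344
Highest score → author B.

author B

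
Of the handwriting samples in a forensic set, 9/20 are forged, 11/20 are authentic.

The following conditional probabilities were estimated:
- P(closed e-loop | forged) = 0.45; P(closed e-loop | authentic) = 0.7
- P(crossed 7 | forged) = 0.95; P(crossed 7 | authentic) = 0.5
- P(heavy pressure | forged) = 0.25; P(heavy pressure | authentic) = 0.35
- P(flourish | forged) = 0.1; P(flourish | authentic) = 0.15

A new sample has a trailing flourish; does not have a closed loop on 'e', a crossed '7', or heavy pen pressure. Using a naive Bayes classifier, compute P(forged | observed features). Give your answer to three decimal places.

0.103

forged: 0.45 × (1−0.45) × (1−0.95) × (1−0.25) × 0.1 = 0.000928125
authentic: 0.55 × (1−0.7) × (1−0.5) × (1−0.35) × 0.15 = 0.00804375
P(forged | x) = 0.000928125 / 0.008971875 ≈ 0.103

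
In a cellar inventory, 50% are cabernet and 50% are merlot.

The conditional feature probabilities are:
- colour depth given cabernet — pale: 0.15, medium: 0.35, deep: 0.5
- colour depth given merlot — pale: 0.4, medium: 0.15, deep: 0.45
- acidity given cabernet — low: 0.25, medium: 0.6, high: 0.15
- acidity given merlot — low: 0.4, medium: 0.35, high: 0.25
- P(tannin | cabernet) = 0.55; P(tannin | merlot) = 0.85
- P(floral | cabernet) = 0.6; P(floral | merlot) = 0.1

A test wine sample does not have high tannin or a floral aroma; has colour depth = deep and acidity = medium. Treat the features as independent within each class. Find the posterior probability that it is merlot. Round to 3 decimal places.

cabernet: 0.5 × 0.5 × 0.6 × (1−0.55) × (1−0.6) = 0.027
merlot: 0.5 × 0.45 × 0.35 × (1−0.85) × (1−0.1) = 0.01063125
P(merlot | x) = 0.01063125 / 0.03763125 ≈ 0.283

0.283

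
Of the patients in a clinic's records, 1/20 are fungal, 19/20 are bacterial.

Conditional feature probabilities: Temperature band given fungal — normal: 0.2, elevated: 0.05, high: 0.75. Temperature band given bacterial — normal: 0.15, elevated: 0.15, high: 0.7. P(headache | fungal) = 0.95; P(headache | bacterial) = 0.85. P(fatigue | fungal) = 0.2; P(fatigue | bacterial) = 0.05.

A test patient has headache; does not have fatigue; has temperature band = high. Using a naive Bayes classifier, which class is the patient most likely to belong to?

bacterial

fungal: 0.05 × 0.75 × 0.95 × (1−0.2) = 0.0285
bacterial: 0.95 × 0.7 × 0.85 × (1−0.05) = 0.5369875
Highest score → bacterial.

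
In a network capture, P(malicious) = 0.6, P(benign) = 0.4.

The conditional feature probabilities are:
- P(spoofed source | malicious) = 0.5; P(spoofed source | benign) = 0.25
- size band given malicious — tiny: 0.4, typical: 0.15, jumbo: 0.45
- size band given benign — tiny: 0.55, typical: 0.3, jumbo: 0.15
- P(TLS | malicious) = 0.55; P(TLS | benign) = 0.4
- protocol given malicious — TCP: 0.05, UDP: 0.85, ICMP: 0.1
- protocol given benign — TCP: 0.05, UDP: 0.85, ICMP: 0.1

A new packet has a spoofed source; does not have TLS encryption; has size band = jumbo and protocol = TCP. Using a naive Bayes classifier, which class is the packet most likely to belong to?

malicious: 0.6 × 0.5 × 0.45 × (1−0.55) × 0.05 = 0.0030375
benign: 0.4 × 0.25 × 0.15 × (1−0.4) × 0.05 = 0.00045
Highest score → malicious.

malicious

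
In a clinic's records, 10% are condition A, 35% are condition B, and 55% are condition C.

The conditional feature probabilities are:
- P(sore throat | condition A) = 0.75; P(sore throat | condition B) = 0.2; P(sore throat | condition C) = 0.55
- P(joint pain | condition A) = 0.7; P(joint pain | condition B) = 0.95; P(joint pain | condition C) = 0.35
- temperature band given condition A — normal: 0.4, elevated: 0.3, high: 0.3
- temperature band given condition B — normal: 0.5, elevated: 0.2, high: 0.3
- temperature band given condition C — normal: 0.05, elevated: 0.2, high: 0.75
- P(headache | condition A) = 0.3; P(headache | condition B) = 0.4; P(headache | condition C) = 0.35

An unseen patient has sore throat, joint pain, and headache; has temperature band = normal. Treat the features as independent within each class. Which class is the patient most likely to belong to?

condition B

condition A: 0.1 × 0.75 × 0.7 × 0.4 × 0.3 = 0.0063
condition B: 0.35 × 0.2 × 0.95 × 0.5 × 0.4 = 0.0133
condition C: 0.55 × 0.55 × 0.35 × 0.05 × 0.35 = 0.0018528125
Highest score → condition B.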